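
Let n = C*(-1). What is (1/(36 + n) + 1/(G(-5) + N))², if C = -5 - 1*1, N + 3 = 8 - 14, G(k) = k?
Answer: 1/441 ≈ 0.0022676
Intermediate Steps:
N = -9 (N = -3 + (8 - 14) = -3 - 6 = -9)
C = -6 (C = -5 - 1 = -6)
n = 6 (n = -6*(-1) = 6)
(1/(36 + n) + 1/(G(-5) + N))² = (1/(36 + 6) + 1/(-5 - 9))² = (1/42 + 1/(-14))² = (1/42 - 1/14)² = (-1/21)² = 1/441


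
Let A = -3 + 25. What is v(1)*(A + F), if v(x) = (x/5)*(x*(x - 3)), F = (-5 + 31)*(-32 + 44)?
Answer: -668/5 ≈ -133.60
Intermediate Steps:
A = 22
F = 312 (F = 26*12 = 312)
v(x) = x**2*(-3 + x)/5 (v(x) = (x*(1/5))*(x*(-3 + x)) = (x/5)*(x*(-3 + x)) = x**2*(-3 + x)/5)
v(1)*(A + F) = ((1/5)*1**2*(-3 + 1))*(22 + 312) = ((1/5)*1*(-2))*334 = -2/5*334 = -668/5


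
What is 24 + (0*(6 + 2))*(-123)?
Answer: 24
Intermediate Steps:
24 + (0*(6 + 2))*(-123) = 24 + (0*8)*(-123) = 24 + 0*(-123) = 24 + 0 = 24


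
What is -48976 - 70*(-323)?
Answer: -26366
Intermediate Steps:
-48976 - 70*(-323) = -48976 + 22610 = -26366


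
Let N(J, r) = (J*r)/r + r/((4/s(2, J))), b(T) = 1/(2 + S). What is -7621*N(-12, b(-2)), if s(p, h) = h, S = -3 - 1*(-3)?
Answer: 205767/2 ≈ 1.0288e+5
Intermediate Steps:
S = 0 (S = -3 + 3 = 0)
b(T) = ½ (b(T) = 1/(2 + 0) = 1/2 = ½)
N(J, r) = J + J*r/4 (N(J, r) = (J*r)/r + r/((4/J)) = J + r*(J/4) = J + J*r/4)
-7621*N(-12, b(-2)) = -7621*(-12)*(4 + ½)/4 = -7621*(-12)*9/(4*2) = -7621*(-27/2) = 205767/2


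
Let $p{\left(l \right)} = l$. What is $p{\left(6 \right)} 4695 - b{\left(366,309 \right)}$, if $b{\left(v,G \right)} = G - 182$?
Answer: $28043$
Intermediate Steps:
$b{\left(v,G \right)} = -182 + G$ ($b{\left(v,G \right)} = G - 182 = -182 + G$)
$p{\left(6 \right)} 4695 - b{\left(366,309 \right)} = 6 \cdot 4695 - \left(-182 + 309\right) = 28170 - 127 = 28043$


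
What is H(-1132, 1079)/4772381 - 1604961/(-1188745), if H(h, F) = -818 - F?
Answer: 7657230332876/5673144051845 ≈ 1.3497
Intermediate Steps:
H(-1132, 1079)/4772381 - 1604961/(-1188745) = (-818 - 1*1079)/4772381 - 1604961/(-1188745) = (-818 - 1079)*(1/4772381) - 1604961*(-1/1188745) = -1897*1/4772381 + 1604961/1188745 = -1897/4772381 + 1604961/1188745 = 7657230332876/5673144051845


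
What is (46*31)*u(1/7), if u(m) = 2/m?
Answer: 19964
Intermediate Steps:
(46*31)*u(1/7) = (46*31)*(2/(1/7)) = 1426*(2/(⅐)) = 1426*(2*7) = 1426*14 = 19964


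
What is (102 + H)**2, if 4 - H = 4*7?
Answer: 6084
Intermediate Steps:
H = -24 (H = 4 - 4*7 = 4 - 1*28 = 4 - 28 = -24)
(102 + H)**2 = (102 - 24)**2 = 78**2 = 6084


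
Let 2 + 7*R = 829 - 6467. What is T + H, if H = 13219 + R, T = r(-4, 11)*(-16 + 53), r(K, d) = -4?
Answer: 85857/7 ≈ 12265.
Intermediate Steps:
R = -5640/7 (R = -2/7 + (829 - 6467)/7 = -2/7 + (⅐)*(-5638) = -2/7 - 5638/7 = -5640/7 ≈ -805.71)
T = -148 (T = -4*(-16 + 53) = -4*37 = -148)
H = 86893/7 (H = 13219 - 5640/7 = 86893/7 ≈ 12413.)
T + H = -148 + 86893/7 = 85857/7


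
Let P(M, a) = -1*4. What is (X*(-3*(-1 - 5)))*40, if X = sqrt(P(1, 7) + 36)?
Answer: 2880*sqrt(2) ≈ 4072.9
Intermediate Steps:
P(M, a) = -4
X = 4*sqrt(2) (X = sqrt(-4 + 36) = sqrt(32) = 4*sqrt(2) ≈ 5.6569)
(X*(-3*(-1 - 5)))*40 = ((4*sqrt(2))*(-3*(-1 - 5)))*40 = ((4*sqrt(2))*(-3*(-6)))*40 = ((4*sqrt(2))*18)*40 = (72*sqrt(2))*40 = 2880*sqrt(2)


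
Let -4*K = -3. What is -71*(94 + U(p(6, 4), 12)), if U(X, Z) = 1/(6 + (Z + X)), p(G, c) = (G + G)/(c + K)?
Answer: -2604209/390 ≈ -6677.5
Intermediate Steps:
K = 3/4 (K = -1/4*(-3) = 3/4 ≈ 0.75000)
p(G, c) = 2*G/(3/4 + c) (p(G, c) = (G + G)/(c + 3/4) = (2*G)/(3/4 + c) = 2*G/(3/4 + c))
U(X, Z) = 1/(6 + X + Z) (U(X, Z) = 1/(6 + (X + Z)) = 1/(6 + X + Z))
-71*(94 + U(p(6, 4), 12)) = -71*(94 + 1/(6 + 8*6/(3 + 4*4) + 12)) = -71*(94 + 1/(6 + 8*6/(3 + 16) + 12)) = -71*(94 + 1/(6 + 8*6/19 + 12)) = -71*(94 + 1/(6 + 8*6*(1/19) + 12)) = -71*(94 + 1/(6 + 48/19 + 12)) = -71*(94 + 1/(390/19)) = -71*(94 + 19/390) = -71*36679/390 = -2604209/390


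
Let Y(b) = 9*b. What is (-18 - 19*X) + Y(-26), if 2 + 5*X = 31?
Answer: -1811/5 ≈ -362.20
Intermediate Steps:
X = 29/5 (X = -2/5 + (1/5)*31 = -2/5 + 31/5 = 29/5 ≈ 5.8000)
(-18 - 19*X) + Y(-26) = (-18 - 19*29/5) + 9*(-26) = (-18 - 551/5) - 234 = -641/5 - 234 = -1811/5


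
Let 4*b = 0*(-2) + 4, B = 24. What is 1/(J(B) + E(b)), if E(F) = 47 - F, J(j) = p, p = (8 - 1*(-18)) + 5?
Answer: 1/77 ≈ 0.012987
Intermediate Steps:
p = 31 (p = (8 + 18) + 5 = 26 + 5 = 31)
J(j) = 31
b = 1 (b = (0*(-2) + 4)/4 = (0 + 4)/4 = (¼)*4 = 1)
1/(J(B) + E(b)) = 1/(31 + (47 - 1*1)) = 1/(31 + (47 - 1)) = 1/(31 + 46) = 1/77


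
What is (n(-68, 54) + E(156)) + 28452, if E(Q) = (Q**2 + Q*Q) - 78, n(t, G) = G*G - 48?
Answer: 79914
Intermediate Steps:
n(t, G) = -48 + G**2 (n(t, G) = G**2 - 48 = -48 + G**2)
E(Q) = -78 + 2*Q**2 (E(Q) = (Q**2 + Q**2) - 78 = 2*Q**2 - 78 = -78 + 2*Q**2)
(n(-68, 54) + E(156)) + 28452 = ((-48 + 54**2) + (-78 + 2*156**2)) + 28452 = ((-48 + 2916) + (-78 + 2*24336)) + 28452 = (2868 + (-78 + 48672)) + 28452 = (2868 + 48594) + 28452 = 51462 + 28452 = 79914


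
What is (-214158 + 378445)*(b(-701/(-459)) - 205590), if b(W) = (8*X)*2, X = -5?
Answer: -33788907290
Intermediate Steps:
b(W) = -80 (b(W) = (8*(-5))*2 = -40*2 = -80)
(-214158 + 378445)*(b(-701/(-459)) - 205590) = (-214158 + 378445)*(-80 - 205590) = 164287*(-205670) = -33788907290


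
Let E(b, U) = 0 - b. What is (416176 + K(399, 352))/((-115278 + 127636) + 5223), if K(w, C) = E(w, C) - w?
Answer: 415378/17581 ≈ 23.627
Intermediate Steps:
E(b, U) = -b
K(w, C) = -2*w (K(w, C) = -w - w = -2*w)
(416176 + K(399, 352))/((-115278 + 127636) + 5223) = (416176 - 2*399)/((-115278 + 127636) + 5223) = (416176 - 798)/(12358 + 5223) = 415378/17581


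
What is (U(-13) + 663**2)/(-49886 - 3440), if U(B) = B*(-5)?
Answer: -16909/2051 ≈ -8.2443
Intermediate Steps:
U(B) = -5*B
(U(-13) + 663**2)/(-49886 - 3440) = (-5*(-13) + 663**2)/(-49886 - 3440) = (65 + 439569)/(-53326) = 439634*(-1/53326) = -16909/2051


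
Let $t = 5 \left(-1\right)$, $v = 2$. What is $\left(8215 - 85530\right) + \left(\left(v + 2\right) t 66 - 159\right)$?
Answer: $-78794$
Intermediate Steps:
$t = -5$
$\left(8215 - 85530\right) + \left(\left(v + 2\right) t 66 - 159\right) = \left(8215 - 85530\right) + \left(\left(2 + 2\right) \left(-5\right) 66 - 159\right) = \left(8215 - 85530\right) + \left(4 \left(-5\right) 66 - 159\right) = -77315 - 1479 = -78794$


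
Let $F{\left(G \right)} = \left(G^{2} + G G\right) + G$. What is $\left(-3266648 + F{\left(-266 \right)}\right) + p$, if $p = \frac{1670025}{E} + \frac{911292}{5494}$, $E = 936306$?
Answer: $- \frac{382771645914553}{122477742} \approx -3.1252 \cdot 10^{6}$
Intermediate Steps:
$F{\left(G \right)} = G + 2 G^{2}$ ($F{\left(G \right)} = \left(G^{2} + G^{2}\right) + G = 2 G^{2} + G = G + 2 G^{2}$)
$p = \frac{20533887731}{122477742}$ ($p = \frac{1670025}{936306} + \frac{911292}{5494} = 1670025 \cdot \frac{1}{936306} + 911292 \cdot \frac{1}{5494} = \frac{79525}{44586} + \frac{455646}{2747} = \frac{20533887731}{122477742} \approx 167.65$)
$\left(-3266648 + F{\left(-266 \right)}\right) + p = \left(-3266648 - 266 \left(1 + 2 \left(-266\right)\right)\right) + \frac{20533887731}{122477742} = \left(-3266648 - 266 \left(1 - 532\right)\right) + \frac{20533887731}{122477742} = \left(-3266648 - -141246\right) + \frac{20533887731}{122477742} = \left(-3266648 + 141246\right) + \frac{20533887731}{122477742} = -3125402 + \frac{20533887731}{122477742} = - \frac{382771645914553}{122477742}$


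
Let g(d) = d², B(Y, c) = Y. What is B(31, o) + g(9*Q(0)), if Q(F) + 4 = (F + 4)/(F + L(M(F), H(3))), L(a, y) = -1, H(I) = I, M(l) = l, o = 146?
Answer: 5215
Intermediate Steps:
Q(F) = -4 + (4 + F)/(-1 + F) (Q(F) = -4 + (F + 4)/(F - 1) = -4 + (4 + F)/(-1 + F))
B(31, o) + g(9*Q(0)) = 31 + (9*((8 - 3*0)/(-1 + 0)))² = 31 + (9*((8 + 0)/(-1)))² = 31 + (9*(-1*8))² = 31 + (9*(-8))² = 31 + (-72)² = 31 + 5184 = 5215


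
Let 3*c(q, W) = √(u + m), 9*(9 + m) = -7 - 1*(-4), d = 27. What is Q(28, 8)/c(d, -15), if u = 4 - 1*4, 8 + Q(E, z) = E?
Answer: -30*I*√21/7 ≈ -19.64*I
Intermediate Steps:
Q(E, z) = -8 + E
u = 0 (u = 4 - 4 = 0)
m = -28/3 (m = -9 + (-7 - 1*(-4))/9 = -9 + (-7 + 4)/9 = -9 + (⅑)*(-3) = -9 - ⅓ = -28/3 ≈ -9.3333)
c(q, W) = 2*I*√21/9 (c(q, W) = √(0 - 28/3)/3 = √(-28/3)/3 = (2*I*√21/3)/3 = 2*I*√21/9)
Q(28, 8)/c(d, -15) = (-8 + 28)/((2*I*√21/9)) = 20*(-3*I*√21/14) = -30*I*√21/7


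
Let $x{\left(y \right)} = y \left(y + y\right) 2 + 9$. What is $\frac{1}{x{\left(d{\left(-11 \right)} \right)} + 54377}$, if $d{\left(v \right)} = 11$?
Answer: $\frac{1}{54870} \approx 1.8225 \cdot 10^{-5}$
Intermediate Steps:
$x{\left(y \right)} = 9 + 4 y^{2}$ ($x{\left(y \right)} = y 2 y 2 + 9 = y 4 y + 9 = 4 y^{2} + 9 = 9 + 4 y^{2}$)
$\frac{1}{x{\left(d{\left(-11 \right)} \right)} + 54377} = \frac{1}{\left(9 + 4 \cdot 11^{2}\right) + 54377} = \frac{1}{\left(9 + 4 \cdot 121\right) + 54377} = \frac{1}{\left(9 + 484\right) + 54377} = \frac{1}{493 + 54377} = \frac{1}{54870}$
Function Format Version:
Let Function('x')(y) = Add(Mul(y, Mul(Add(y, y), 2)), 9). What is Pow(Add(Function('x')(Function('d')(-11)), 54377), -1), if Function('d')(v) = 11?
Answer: Rational(1, 54870) ≈ 1.8225e-5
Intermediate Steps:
Function('x')(y) = Add(9, Mul(4, Pow(y, 2))) (Function('x')(y) = Add(Mul(y, Mul(Mul(2, y), 2)), 9) = Add(Mul(y, Mul(4, y)), 9) = Add(Mul(4, Pow(y, 2)), 9) = Add(9, Mul(4, Pow(y, 2))))
Pow(Add(Function('x')(Function('d')(-11)), 54377), -1) = Pow(Add(Add(9, Mul(4, Pow(11, 2))), 54377), -1) = Pow(Add(Add(9, Mul(4, 121)), 54377), -1) = Pow(Add(Add(9, 484), 54377), -1) = Pow(Add(493, 54377), -1) = Pow(54870, -1) = Rational(1, 54870)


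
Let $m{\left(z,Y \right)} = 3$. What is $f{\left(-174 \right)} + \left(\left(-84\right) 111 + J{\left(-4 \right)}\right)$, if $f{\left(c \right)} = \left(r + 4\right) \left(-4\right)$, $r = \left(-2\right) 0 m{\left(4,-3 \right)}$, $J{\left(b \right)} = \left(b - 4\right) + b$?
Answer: $-9352$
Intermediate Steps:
$J{\left(b \right)} = -4 + 2 b$ ($J{\left(b \right)} = \left(-4 + b\right) + b = -4 + 2 b$)
$r = 0$ ($r = \left(-2\right) 0 \cdot 3 = 0 \cdot 3 = 0$)
$f{\left(c \right)} = -16$ ($f{\left(c \right)} = \left(0 + 4\right) \left(-4\right) = 4 \left(-4\right) = -16$)
$f{\left(-174 \right)} + \left(\left(-84\right) 111 + J{\left(-4 \right)}\right) = -16 + \left(\left(-84\right) 111 + \left(-4 + 2 \left(-4\right)\right)\right) = -16 - 9336 = -9352$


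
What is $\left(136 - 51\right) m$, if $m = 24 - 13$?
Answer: $935$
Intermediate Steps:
$m = 11$ ($m = 24 - 13 = 11$)
$\left(136 - 51\right) m = \left(136 - 51\right) 11 = 85 \cdot 11 = 935$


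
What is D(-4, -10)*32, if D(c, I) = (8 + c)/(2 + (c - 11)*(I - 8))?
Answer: 8/17 ≈ 0.47059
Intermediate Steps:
D(c, I) = (8 + c)/(2 + (-11 + c)*(-8 + I))
D(-4, -10)*32 = ((8 - 4)/(90 - 11*(-10) - 8*(-4) - 10*(-4)))*32 = (4/(90 + 110 + 32 + 40))*32 = (4/272)*32 = ((1/272)*4)*32 = (1/68)*32 = 8/17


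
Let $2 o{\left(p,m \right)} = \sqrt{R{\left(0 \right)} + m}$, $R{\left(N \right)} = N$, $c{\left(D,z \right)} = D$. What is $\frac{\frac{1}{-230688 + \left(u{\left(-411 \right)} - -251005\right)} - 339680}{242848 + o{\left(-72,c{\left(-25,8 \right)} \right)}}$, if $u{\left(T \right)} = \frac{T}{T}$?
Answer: $- \frac{3352088372209344}{2396514240516119} + \frac{34508091195 i}{2396514240516119} \approx -1.3987 + 1.4399 \cdot 10^{-5} i$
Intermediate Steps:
$u{\left(T \right)} = 1$
$o{\left(p,m \right)} = \frac{\sqrt{m}}{2}$ ($o{\left(p,m \right)} = \frac{\sqrt{0 + m}}{2} = \frac{\sqrt{m}}{2}$)
$\frac{\frac{1}{-230688 + \left(u{\left(-411 \right)} - -251005\right)} - 339680}{242848 + o{\left(-72,c{\left(-25,8 \right)} \right)}} = \frac{\frac{1}{-230688 + \left(1 - -251005\right)} - 339680}{242848 + \frac{\sqrt{-25}}{2}} = \frac{\frac{1}{-230688 + \left(1 + 251005\right)} - 339680}{242848 + \frac{5 i}{2}} = \frac{\frac{1}{-230688 + 251006} - 339680}{242848 + \frac{5 i}{2}} = \left(\frac{1}{20318} - 339680\right) \frac{4 \left(242848 - \frac{5 i}{2}\right)}{235900604441} = - \frac{6901618239 \frac{4 \left(242848 - \frac{5 i}{2}\right)}{235900604441}}{20318} = - \frac{13803236478 \left(242848 - \frac{5 i}{2}\right)}{2396514240516119}$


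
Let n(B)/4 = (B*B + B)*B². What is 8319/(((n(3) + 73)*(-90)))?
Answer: -2773/15150 ≈ -0.18304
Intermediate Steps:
n(B) = 4*B²*(B + B²) (n(B) = 4*((B*B + B)*B²) = 4*((B² + B)*B²) = 4*((B + B²)*B²) = 4*(B²*(B + B²)) = 4*B²*(B + B²))
8319/(((n(3) + 73)*(-90))) = 8319/(((4*3³*(1 + 3) + 73)*(-90))) = 8319/(((4*27*4 + 73)*(-90))) = 8319/(((432 + 73)*(-90))) = 8319/((505*(-90))) = 8319/(-45450) = 8319*(-1/45450) = -2773/15150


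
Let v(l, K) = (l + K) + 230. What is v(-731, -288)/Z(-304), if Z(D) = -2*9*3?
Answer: 263/18 ≈ 14.611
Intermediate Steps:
v(l, K) = 230 + K + l (v(l, K) = (K + l) + 230 = 230 + K + l)
Z(D) = -54 (Z(D) = -18*3 = -54)
v(-731, -288)/Z(-304) = (230 - 288 - 731)/(-54) = -789*(-1/54) = 263/18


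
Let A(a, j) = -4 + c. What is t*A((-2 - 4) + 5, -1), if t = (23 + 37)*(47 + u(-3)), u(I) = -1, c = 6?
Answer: 5520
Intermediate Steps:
A(a, j) = 2 (A(a, j) = -4 + 6 = 2)
t = 2760 (t = (23 + 37)*(47 - 1) = 60*46 = 2760)
t*A((-2 - 4) + 5, -1) = 2760*2 = 5520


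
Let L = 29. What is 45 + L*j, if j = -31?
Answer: -854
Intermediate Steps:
45 + L*j = 45 + 29*(-31) = 45 - 899 = -854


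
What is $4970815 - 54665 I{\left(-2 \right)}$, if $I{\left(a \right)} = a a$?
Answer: $4752155$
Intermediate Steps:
$I{\left(a \right)} = a^{2}$
$4970815 - 54665 I{\left(-2 \right)} = 4970815 - 54665 \left(-2\right)^{2} = 4970815 - 218660 = 4752155$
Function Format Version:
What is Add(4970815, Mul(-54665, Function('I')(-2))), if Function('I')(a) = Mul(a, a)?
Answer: 4752155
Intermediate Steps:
Function('I')(a) = Pow(a, 2)
Add(4970815, Mul(-54665, Function('I')(-2))) = Add(4970815, Mul(-54665, Pow(-2, 2))) = Add(4970815, Mul(-54665, 4)) = Add(4970815, -218660) = 4752155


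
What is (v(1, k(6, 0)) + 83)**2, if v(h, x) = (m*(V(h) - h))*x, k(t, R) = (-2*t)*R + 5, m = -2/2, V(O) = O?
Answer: 6889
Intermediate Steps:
m = -1 (m = (1/2)*(-2) = -1)
k(t, R) = 5 - 2*R*t (k(t, R) = -2*R*t + 5 = 5 - 2*R*t)
v(h, x) = 0 (v(h, x) = (-(h - h))*x = (-1*0)*x = 0*x = 0)
(v(1, k(6, 0)) + 83)**2 = (0 + 83)**2 = 83**2 = 6889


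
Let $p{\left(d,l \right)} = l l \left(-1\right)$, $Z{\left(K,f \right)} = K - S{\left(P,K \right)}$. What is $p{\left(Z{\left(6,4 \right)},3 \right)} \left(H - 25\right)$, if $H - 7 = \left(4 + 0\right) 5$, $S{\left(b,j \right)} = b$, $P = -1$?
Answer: $-18$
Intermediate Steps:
$Z{\left(K,f \right)} = 1 + K$ ($Z{\left(K,f \right)} = K - -1 = K + 1 = 1 + K$)
$p{\left(d,l \right)} = - l^{2}$ ($p{\left(d,l \right)} = l^{2} \left(-1\right) = - l^{2}$)
$H = 27$ ($H = 7 + \left(4 + 0\right) 5 = 7 + 4 \cdot 5 = 7 + 20 = 27$)
$p{\left(Z{\left(6,4 \right)},3 \right)} \left(H - 25\right) = - 3^{2} \left(27 - 25\right) = \left(-1\right) 9 \cdot 2 = \left(-9\right) 2 = -18$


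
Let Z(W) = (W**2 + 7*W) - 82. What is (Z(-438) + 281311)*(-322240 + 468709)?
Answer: 68841455283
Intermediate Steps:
Z(W) = -82 + W**2 + 7*W
(Z(-438) + 281311)*(-322240 + 468709) = ((-82 + (-438)**2 + 7*(-438)) + 281311)*(-322240 + 468709) = ((-82 + 191844 - 3066) + 281311)*146469 = (188696 + 281311)*146469 = 470007*146469 = 68841455283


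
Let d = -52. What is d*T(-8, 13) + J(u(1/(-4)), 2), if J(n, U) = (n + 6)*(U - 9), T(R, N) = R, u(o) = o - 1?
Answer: 1531/4 ≈ 382.75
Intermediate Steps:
u(o) = -1 + o
J(n, U) = (-9 + U)*(6 + n) (J(n, U) = (6 + n)*(-9 + U) = (-9 + U)*(6 + n))
d*T(-8, 13) + J(u(1/(-4)), 2) = -52*(-8) + (-54 - 9*(-1 + 1/(-4)) + 6*2 + 2*(-1 + 1/(-4))) = 416 + (-54 - 9*(-1 - ¼) + 12 + 2*(-1 - ¼)) = 416 + (-54 - 9*(-5/4) + 12 + 2*(-5/4)) = 416 + (-54 + 45/4 + 12 - 5/2) = 416 - 133/4 = 1531/4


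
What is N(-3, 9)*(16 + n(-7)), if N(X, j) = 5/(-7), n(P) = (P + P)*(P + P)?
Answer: -1060/7 ≈ -151.43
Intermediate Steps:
n(P) = 4*P² (n(P) = (2*P)*(2*P) = 4*P²)
N(X, j) = -5/7 (N(X, j) = 5*(-⅐) = -5/7)
N(-3, 9)*(16 + n(-7)) = -5*(16 + 4*(-7)²)/7 = -5*(16 + 4*49)/7 = -5*(16 + 196)/7 = -5/7*212 = -1060/7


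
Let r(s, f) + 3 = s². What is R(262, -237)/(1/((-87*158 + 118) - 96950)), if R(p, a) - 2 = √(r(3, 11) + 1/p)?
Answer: -221156 - 608179*√3406/131 ≈ -4.9210e+5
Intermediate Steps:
r(s, f) = -3 + s²
R(p, a) = 2 + √(6 + 1/p) (R(p, a) = 2 + √((-3 + 3²) + 1/p) = 2 + √((-3 + 9) + 1/p) = 2 + √(6 + 1/p))
R(262, -237)/(1/((-87*158 + 118) - 96950)) = (2 + √(6 + 1/262))/(1/((-87*158 + 118) - 96950)) = (2 + √(6 + 1/262))/(1/((-13746 + 118) - 96950)) = (2 + √(1573/262))/(1/(-13628 - 96950)) = (2 + 11*√3406/262)/(1/(-110578)) = (2 + 11*√3406/262)/(-1/110578) = (2 + 11*√3406/262)*(-110578) = -221156 - 608179*√3406/131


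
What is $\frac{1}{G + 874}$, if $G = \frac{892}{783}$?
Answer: $\frac{783}{685234} \approx 0.0011427$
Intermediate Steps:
$G = \frac{892}{783}$ ($G = 892 \cdot \frac{1}{783} = \frac{892}{783} \approx 1.1392$)
$\frac{1}{G + 874} = \frac{1}{\frac{892}{783} + 874} = \frac{1}{\frac{685234}{783}} = \frac{783}{685234}$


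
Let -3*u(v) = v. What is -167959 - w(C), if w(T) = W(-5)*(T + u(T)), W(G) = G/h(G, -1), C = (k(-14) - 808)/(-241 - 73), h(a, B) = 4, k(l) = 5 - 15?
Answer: -158215333/942 ≈ -1.6796e+5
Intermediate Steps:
k(l) = -10
u(v) = -v/3
C = 409/157 (C = (-10 - 808)/(-241 - 73) = -818/(-314) = -818*(-1/314) = 409/157 ≈ 2.6051)
W(G) = G/4
w(T) = -5*T/6 (w(T) = ((1/4)*(-5))*(T - T/3) = -5*T/6)
-167959 - w(C) = -167959 - (-5)*409/(6*157) = -167959 - 1*(-2045/942) = -167959 + 2045/942 = -158215333/942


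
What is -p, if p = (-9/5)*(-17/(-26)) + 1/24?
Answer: 1771/1560 ≈ 1.1353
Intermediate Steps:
p = -1771/1560 (p = (-9*⅕)*(-17*(-1/26)) + 1/24 = -9/5*17/26 + 1/24 = -153/130 + 1/24 = -1771/1560 ≈ -1.1353)
-p = -1*(-1771/1560) = 1771/1560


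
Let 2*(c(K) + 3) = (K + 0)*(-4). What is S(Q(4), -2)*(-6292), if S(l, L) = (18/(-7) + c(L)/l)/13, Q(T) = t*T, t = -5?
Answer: 44407/35 ≈ 1268.8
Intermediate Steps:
Q(T) = -5*T
c(K) = -3 - 2*K (c(K) = -3 + ((K + 0)*(-4))/2 = -3 + (K*(-4))/2 = -3 + (-4*K)/2 = -3 - 2*K)
S(l, L) = -18/91 + (-3 - 2*L)/(13*l) (S(l, L) = (18/(-7) + (-3 - 2*L)/l)/13 = (18*(-⅐) + (-3 - 2*L)/l)*(1/13) = (-18/7 + (-3 - 2*L)/l)*(1/13) = -18/91 + (-3 - 2*L)/(13*l))
S(Q(4), -2)*(-6292) = ((-21 - (-90)*4 - 14*(-2))/(91*((-5*4))))*(-6292) = ((1/91)*(-21 - 18*(-20) + 28)/(-20))*(-6292) = ((1/91)*(-1/20)*(-21 + 360 + 28))*(-6292) = ((1/91)*(-1/20)*367)*(-6292) = -367/1820*(-6292) = 44407/35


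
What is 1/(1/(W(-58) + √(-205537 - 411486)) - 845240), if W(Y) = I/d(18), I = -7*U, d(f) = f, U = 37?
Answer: -84516618098791/71436826283792359442 + 81*I*√617023/35718413141896179721 ≈ -1.1831e-6 + 1.7813e-15*I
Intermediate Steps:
I = -259 (I = -7*37 = -259)
W(Y) = -259/18
1/(1/(W(-58) + √(-205537 - 411486)) - 845240) = 1/(1/(-259/18 + √(-205537 - 411486)) - 845240) = 1/(1/(-259/18 + √(-617023)) - 845240) = 1/(1/(-259/18 + I*√617023) - 845240) = 1/(-845240 + 1/(-259/18 + I*√617023))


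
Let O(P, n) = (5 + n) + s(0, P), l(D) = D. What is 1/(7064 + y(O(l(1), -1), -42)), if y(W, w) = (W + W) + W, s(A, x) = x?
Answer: 1/7079 ≈ 0.00014126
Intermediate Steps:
O(P, n) = 5 + P + n (O(P, n) = (5 + n) + P = 5 + P + n)
y(W, w) = 3*W (y(W, w) = 2*W + W = 3*W)
1/(7064 + y(O(l(1), -1), -42)) = 1/(7064 + 3*(5 + 1 - 1)) = 1/(7064 + 3*5) = 1/(7064 + 15) = 1/7079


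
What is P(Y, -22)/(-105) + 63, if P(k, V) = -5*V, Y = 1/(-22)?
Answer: 1301/21 ≈ 61.952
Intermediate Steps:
Y = -1/22 ≈ -0.045455
P(Y, -22)/(-105) + 63 = -5*(-22)/(-105) + 63 = 110*(-1/105) + 63 = -22/21 + 63 = 1301/21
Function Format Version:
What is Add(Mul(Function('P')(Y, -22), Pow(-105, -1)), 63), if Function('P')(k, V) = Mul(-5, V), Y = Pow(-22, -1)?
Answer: Rational(1301, 21) ≈ 61.952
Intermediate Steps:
Y = Rational(-1, 22) ≈ -0.045455
Add(Mul(Function('P')(Y, -22), Pow(-105, -1)), 63) = Add(Mul(Mul(-5, -22), Pow(-105, -1)), 63) = Add(Mul(110, Rational(-1, 105)), 63) = Add(Rational(-22, 21), 63) = Rational(1301, 21)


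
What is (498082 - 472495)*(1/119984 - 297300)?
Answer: -912720099732813/119984 ≈ -7.6070e+9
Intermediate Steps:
(498082 - 472495)*(1/119984 - 297300) = 25587*(1/119984 - 297300) = 25587*(-35671243199/119984) = -912720099732813/119984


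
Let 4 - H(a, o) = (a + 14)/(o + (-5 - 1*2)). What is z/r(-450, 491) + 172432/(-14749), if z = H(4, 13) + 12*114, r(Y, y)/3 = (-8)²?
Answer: -12915563/2831808 ≈ -4.5609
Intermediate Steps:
H(a, o) = 4 - (14 + a)/(-7 + o) (H(a, o) = 4 - (a + 14)/(o + (-5 - 1*2)) = 4 - (14 + a)/(o + (-5 - 2)) = 4 - (14 + a)/(o - 7) = 4 - (14 + a)/(-7 + o))
r(Y, y) = 192 (r(Y, y) = 3*(-8)² = 3*64 = 192)
z = 1369 (z = (-42 - 1*4 + 4*13)/(-7 + 13) + 12*114 = (-42 - 4 + 52)/6 + 1368 = (⅙)*6 + 1368 = 1 + 1368 = 1369)
z/r(-450, 491) + 172432/(-14749) = 1369/192 + 172432/(-14749) = 1369*(1/192) + 172432*(-1/14749) = 1369/192 - 172432/14749 = -12915563/2831808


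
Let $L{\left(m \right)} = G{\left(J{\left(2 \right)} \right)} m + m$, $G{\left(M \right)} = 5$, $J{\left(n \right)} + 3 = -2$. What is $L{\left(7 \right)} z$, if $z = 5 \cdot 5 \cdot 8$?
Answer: $8400$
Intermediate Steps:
$z = 200$ ($z = 25 \cdot 8 = 200$)
$J{\left(n \right)} = -5$ ($J{\left(n \right)} = -3 - 2 = -5$)
$L{\left(m \right)} = 6 m$ ($L{\left(m \right)} = 5 m + m = 6 m$)
$L{\left(7 \right)} z = 6 \cdot 7 \cdot 200 = 42 \cdot 200 = 8400$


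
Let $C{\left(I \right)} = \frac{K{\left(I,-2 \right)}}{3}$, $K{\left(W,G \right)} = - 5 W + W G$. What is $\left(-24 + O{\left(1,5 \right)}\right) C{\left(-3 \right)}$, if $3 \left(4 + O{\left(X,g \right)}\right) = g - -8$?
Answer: $- \frac{497}{3} \approx -165.67$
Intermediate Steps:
$K{\left(W,G \right)} = - 5 W + G W$
$O{\left(X,g \right)} = - \frac{4}{3} + \frac{g}{3}$ ($O{\left(X,g \right)} = -4 + \frac{g - -8}{3} = -4 + \frac{g + 8}{3} = -4 + \frac{8 + g}{3} = -4 + \left(\frac{8}{3} + \frac{g}{3}\right) = - \frac{4}{3} + \frac{g}{3}$)
$C{\left(I \right)} = - \frac{7 I}{3}$ ($C{\left(I \right)} = \frac{I \left(-5 - 2\right)}{3} = I \left(-7\right) \frac{1}{3} = - 7 I \frac{1}{3} = - \frac{7 I}{3}$)
$\left(-24 + O{\left(1,5 \right)}\right) C{\left(-3 \right)} = \left(-24 + \left(- \frac{4}{3} + \frac{1}{3} \cdot 5\right)\right) \left(\left(- \frac{7}{3}\right) \left(-3\right)\right) = \left(-24 + \left(- \frac{4}{3} + \frac{5}{3}\right)\right) 7 = \left(-24 + \frac{1}{3}\right) 7 = \left(- \frac{71}{3}\right) 7 = - \frac{497}{3}$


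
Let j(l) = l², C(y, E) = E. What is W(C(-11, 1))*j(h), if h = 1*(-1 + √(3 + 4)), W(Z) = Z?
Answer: (1 - √7)² ≈ 2.7085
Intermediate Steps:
h = -1 + √7 (h = 1*(-1 + √7) = -1 + √7 ≈ 1.6458)
W(C(-11, 1))*j(h) = 1*(-1 + √7)² = (-1 + √7)²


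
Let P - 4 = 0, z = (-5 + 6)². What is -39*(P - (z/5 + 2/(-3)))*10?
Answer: -1742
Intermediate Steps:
z = 1 (z = 1² = 1)
P = 4 (P = 4 + 0 = 4)
-39*(P - (z/5 + 2/(-3)))*10 = -39*(4 - (1/5 + 2/(-3)))*10 = -39*(4 - (1*(⅕) + 2*(-⅓)))*10 = -39*(4 - (⅕ - ⅔))*10 = -39*(4 - 1*(-7/15))*10 = -39*(4 + 7/15)*10 = -871*10/5 = -39*134/3 = -1742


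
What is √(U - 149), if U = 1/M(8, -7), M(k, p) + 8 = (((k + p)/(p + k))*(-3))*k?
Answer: I*√9538/8 ≈ 12.208*I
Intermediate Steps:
M(k, p) = -8 - 3*k (M(k, p) = -8 + (((k + p)/(p + k))*(-3))*k = -8 + (((k + p)/(k + p))*(-3))*k = -8 + (1*(-3))*k = -8 - 3*k)
U = -1/32 (U = 1/(-8 - 3*8) = 1/(-8 - 24) = 1/(-32) = -1/32 ≈ -0.031250)
√(U - 149) = √(-1/32 - 149) = √(-4769/32) = I*√9538/8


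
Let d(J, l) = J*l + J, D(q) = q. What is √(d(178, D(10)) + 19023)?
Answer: √20981 ≈ 144.85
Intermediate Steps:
d(J, l) = J + J*l
√(d(178, D(10)) + 19023) = √(178*(1 + 10) + 19023) = √(178*11 + 19023) = √(1958 + 19023) = √20981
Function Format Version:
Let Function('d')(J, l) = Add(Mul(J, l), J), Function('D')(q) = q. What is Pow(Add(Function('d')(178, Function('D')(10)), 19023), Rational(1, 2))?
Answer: Pow(20981, Rational(1, 2)) ≈ 144.85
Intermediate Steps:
Function('d')(J, l) = Add(J, Mul(J, l))
Pow(Add(Function('d')(178, Function('D')(10)), 19023), Rational(1, 2)) = Pow(Add(Mul(178, Add(1, 10)), 19023), Rational(1, 2)) = Pow(Add(Mul(178, 11), 19023), Rational(1, 2)) = Pow(Add(1958, 19023), Rational(1, 2)) = Pow(20981, Rational(1, 2))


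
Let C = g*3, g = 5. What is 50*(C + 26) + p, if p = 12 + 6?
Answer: 2068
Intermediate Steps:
C = 15 (C = 5*3 = 15)
p = 18
50*(C + 26) + p = 50*(15 + 26) + 18 = 50*41 + 18 = 2050 + 18 = 2068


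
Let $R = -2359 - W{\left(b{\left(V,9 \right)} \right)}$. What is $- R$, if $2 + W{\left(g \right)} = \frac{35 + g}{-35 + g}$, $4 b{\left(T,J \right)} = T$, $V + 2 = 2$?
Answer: $2356$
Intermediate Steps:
$V = 0$ ($V = -2 + 2 = 0$)
$b{\left(T,J \right)} = \frac{T}{4}$
$W{\left(g \right)} = -2 + \frac{35 + g}{-35 + g}$
$R = -2356$ ($R = -2359 - \frac{105 - \frac{1}{4} \cdot 0}{-35 + \frac{1}{4} \cdot 0} = -2359 - \frac{105 - 0}{-35 + 0} = -2359 - \frac{105 + 0}{-35} = -2359 - \left(- \frac{1}{35}\right) 105 = -2359 - -3 = -2359 + 3 = -2356$)
$- R = \left(-1\right) \left(-2356\right) = 2356$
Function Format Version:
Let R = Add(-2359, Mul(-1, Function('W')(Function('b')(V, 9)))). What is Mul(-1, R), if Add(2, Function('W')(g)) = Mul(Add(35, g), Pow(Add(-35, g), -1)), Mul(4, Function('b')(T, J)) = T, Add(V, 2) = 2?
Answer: 2356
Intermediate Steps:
V = 0 (V = Add(-2, 2) = 0)
Function('b')(T, J) = Mul(Rational(1, 4), T)
Function('W')(g) = Add(-2, Mul(Pow(Add(-35, g), -1), Add(35, g))) (Function('W')(g) = Add(-2, Mul(Add(35, g), Pow(Add(-35, g), -1))) = Add(-2, Mul(Pow(Add(-35, g), -1), Add(35, g))))
R = -2356 (R = Add(-2359, Mul(-1, Mul(Pow(Add(-35, Mul(Rational(1, 4), 0)), -1), Add(105, Mul(-1, Mul(Rational(1, 4), 0)))))) = Add(-2359, Mul(-1, Mul(Pow(Add(-35, 0), -1), Add(105, Mul(-1, 0))))) = Add(-2359, Mul(-1, Mul(Pow(-35, -1), Add(105, 0)))) = Add(-2359, Mul(-1, Mul(Rational(-1, 35), 105))) = Add(-2359, Mul(-1, -3)) = Add(-2359, 3) = -2356)
Mul(-1, R) = Mul(-1, -2356) = 2356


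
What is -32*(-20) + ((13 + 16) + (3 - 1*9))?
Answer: 663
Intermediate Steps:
-32*(-20) + ((13 + 16) + (3 - 1*9)) = 640 + (29 + (3 - 9)) = 640 + (29 - 6) = 640 + 23 = 663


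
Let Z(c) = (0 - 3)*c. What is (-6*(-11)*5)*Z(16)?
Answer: -15840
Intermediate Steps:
Z(c) = -3*c
(-6*(-11)*5)*Z(16) = (-6*(-11)*5)*(-3*16) = (66*5)*(-48) = 330*(-48) = -15840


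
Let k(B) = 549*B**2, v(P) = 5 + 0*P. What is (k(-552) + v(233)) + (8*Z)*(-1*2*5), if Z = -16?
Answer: 167283781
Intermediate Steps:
v(P) = 5 (v(P) = 5 + 0 = 5)
(k(-552) + v(233)) + (8*Z)*(-1*2*5) = (549*(-552)**2 + 5) + (8*(-16))*(-1*2*5) = (549*304704 + 5) - (-256)*5 = (167282496 + 5) - 128*(-10) = 167282501 + 1280 = 167283781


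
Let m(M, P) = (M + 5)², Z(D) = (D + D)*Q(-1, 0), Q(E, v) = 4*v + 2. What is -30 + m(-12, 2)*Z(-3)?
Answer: -618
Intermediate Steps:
Q(E, v) = 2 + 4*v
Z(D) = 4*D (Z(D) = (D + D)*(2 + 4*0) = (2*D)*(2 + 0) = (2*D)*2 = 4*D)
m(M, P) = (5 + M)²
-30 + m(-12, 2)*Z(-3) = -30 + (5 - 12)²*(4*(-3)) = -30 + (-7)²*(-12) = -30 + 49*(-12) = -30 - 588 = -618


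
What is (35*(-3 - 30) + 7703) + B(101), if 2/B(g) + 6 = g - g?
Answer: 19643/3 ≈ 6547.7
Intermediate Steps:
B(g) = -⅓ (B(g) = 2/(-6 + (g - g)) = 2/(-6 + 0) = 2/(-6) = 2*(-⅙) = -⅓)
(35*(-3 - 30) + 7703) + B(101) = (35*(-3 - 30) + 7703) - ⅓ = (35*(-33) + 7703) - ⅓ = (-1155 + 7703) - ⅓ = 6548 - ⅓ = 19643/3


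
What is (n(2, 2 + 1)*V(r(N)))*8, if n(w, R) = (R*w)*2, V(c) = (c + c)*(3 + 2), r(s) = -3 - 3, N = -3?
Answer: -5760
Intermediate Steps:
r(s) = -6
V(c) = 10*c (V(c) = (2*c)*5 = 10*c)
n(w, R) = 2*R*w
(n(2, 2 + 1)*V(r(N)))*8 = ((2*(2 + 1)*2)*(10*(-6)))*8 = ((2*3*2)*(-60))*8 = (12*(-60))*8 = -720*8 = -5760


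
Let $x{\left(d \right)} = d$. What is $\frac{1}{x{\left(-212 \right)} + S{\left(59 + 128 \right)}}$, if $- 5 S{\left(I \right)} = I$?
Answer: $- \frac{5}{1247} \approx -0.0040096$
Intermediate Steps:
$S{\left(I \right)} = - \frac{I}{5}$
$\frac{1}{x{\left(-212 \right)} + S{\left(59 + 128 \right)}} = \frac{1}{-212 - \frac{59 + 128}{5}} = \frac{1}{-212 - \frac{187}{5}} = \frac{1}{- \frac{1247}{5}} = - \frac{5}{1247}$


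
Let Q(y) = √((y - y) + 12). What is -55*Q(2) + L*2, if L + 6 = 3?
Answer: -6 - 110*√3 ≈ -196.53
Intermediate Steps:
L = -3 (L = -6 + 3 = -3)
Q(y) = 2*√3 (Q(y) = √(0 + 12) = √12 = 2*√3)
-55*Q(2) + L*2 = -110*√3 - 3*2 = -110*√3 - 6 = -6 - 110*√3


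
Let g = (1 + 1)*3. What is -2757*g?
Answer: -16542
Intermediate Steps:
g = 6 (g = 2*3 = 6)
-2757*g = -2757*6 = -16542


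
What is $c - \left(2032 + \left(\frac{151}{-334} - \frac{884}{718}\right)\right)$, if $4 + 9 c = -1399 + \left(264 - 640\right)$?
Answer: $- \frac{801445723}{359718} \approx -2228.0$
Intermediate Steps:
$c = - \frac{593}{3}$ ($c = - \frac{4}{9} + \frac{-1399 + \left(264 - 640\right)}{9} = - \frac{4}{9} + \frac{-1399 - 376}{9} = - \frac{4}{9} + \frac{1}{9} \left(-1775\right) = - \frac{4}{9} - \frac{1775}{9} = - \frac{593}{3} \approx -197.67$)
$c - \left(2032 + \left(\frac{151}{-334} - \frac{884}{718}\right)\right) = - \frac{593}{3} - \left(2032 + \left(\frac{151}{-334} - \frac{884}{718}\right)\right) = - \frac{593}{3} - \left(2032 + \left(151 \left(- \frac{1}{334}\right) - \frac{442}{359}\right)\right) = - \frac{593}{3} - \left(2032 - \frac{201837}{119906}\right) = - \frac{593}{3} - \frac{243447155}{119906} = - \frac{801445723}{359718}$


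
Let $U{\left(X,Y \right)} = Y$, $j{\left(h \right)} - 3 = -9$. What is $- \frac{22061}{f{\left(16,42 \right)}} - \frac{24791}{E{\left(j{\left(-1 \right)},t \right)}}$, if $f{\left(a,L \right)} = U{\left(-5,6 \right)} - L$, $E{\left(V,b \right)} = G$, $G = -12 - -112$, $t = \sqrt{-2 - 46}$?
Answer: $\frac{164203}{450} \approx 364.9$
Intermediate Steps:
$t = 4 i \sqrt{3}$ ($t = \sqrt{-48} = 4 i \sqrt{3} \approx 6.9282 i$)
$j{\left(h \right)} = -6$ ($j{\left(h \right)} = 3 - 9 = -6$)
$G = 100$ ($G = -12 + 112 = 100$)
$E{\left(V,b \right)} = 100$
$f{\left(a,L \right)} = 6 - L$
$- \frac{22061}{f{\left(16,42 \right)}} - \frac{24791}{E{\left(j{\left(-1 \right)},t \right)}} = - \frac{22061}{6 - 42} - \frac{24791}{100} = - \frac{22061}{-36} - \frac{24791}{100} = \left(-22061\right) \left(- \frac{1}{36}\right) - \frac{24791}{100} = \frac{22061}{36} - \frac{24791}{100} = \frac{164203}{450}$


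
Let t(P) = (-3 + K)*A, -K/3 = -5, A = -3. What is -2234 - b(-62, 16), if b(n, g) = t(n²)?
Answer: -2198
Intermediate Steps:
K = 15 (K = -3*(-5) = 15)
t(P) = -36 (t(P) = (-3 + 15)*(-3) = 12*(-3) = -36)
b(n, g) = -36
-2234 - b(-62, 16) = -2234 - 1*(-36) = -2234 + 36 = -2198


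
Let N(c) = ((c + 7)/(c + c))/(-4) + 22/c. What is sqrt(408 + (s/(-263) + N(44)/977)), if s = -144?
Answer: 17*sqrt(722788276800766)/22611688 ≈ 20.213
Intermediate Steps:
N(c) = 22/c - (7 + c)/(8*c) (N(c) = ((7 + c)/((2*c)))*(-1/4) + 22/c = ((7 + c)*(1/(2*c)))*(-1/4) + 22/c = ((7 + c)/(2*c))*(-1/4) + 22/c = -(7 + c)/(8*c) + 22/c = 22/c - (7 + c)/(8*c))
sqrt(408 + (s/(-263) + N(44)/977)) = sqrt(408 + (-144/(-263) + ((1/8)*(169 - 1*44)/44)/977)) = sqrt(408 + (-144*(-1/263) + ((1/8)*(1/44)*(169 - 44))*(1/977))) = sqrt(408 + (144/263 + ((1/8)*(1/44)*125)*(1/977))) = sqrt(408 + (144/263 + (125/352)*(1/977))) = sqrt(408 + (144/263 + 125/343904)) = sqrt(408 + 49555051/90446752) = sqrt(36951829867/90446752) = 17*sqrt(722788276800766)/22611688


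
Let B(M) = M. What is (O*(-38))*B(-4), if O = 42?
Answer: 6384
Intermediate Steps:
(O*(-38))*B(-4) = (42*(-38))*(-4) = -1596*(-4) = 6384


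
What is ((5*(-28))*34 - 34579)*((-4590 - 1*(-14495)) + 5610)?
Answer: -610344585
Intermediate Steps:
((5*(-28))*34 - 34579)*((-4590 - 1*(-14495)) + 5610) = (-140*34 - 34579)*((-4590 + 14495) + 5610) = (-4760 - 34579)*(9905 + 5610) = -39339*15515 = -610344585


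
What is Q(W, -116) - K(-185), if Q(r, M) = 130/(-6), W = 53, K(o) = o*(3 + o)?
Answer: -101075/3 ≈ -33692.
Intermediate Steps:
Q(r, M) = -65/3 (Q(r, M) = 130*(-1/6) = -65/3)
Q(W, -116) - K(-185) = -65/3 - (-185)*(3 - 185) = -65/3 - (-185)*(-182) = -65/3 - 1*33670 = -65/3 - 33670 = -101075/3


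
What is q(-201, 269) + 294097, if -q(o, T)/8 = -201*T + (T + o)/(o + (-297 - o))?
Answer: 215815297/297 ≈ 7.2665e+5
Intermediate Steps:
q(o, T) = 8*o/297 + 477584*T/297 (q(o, T) = -8*(-201*T + (T + o)/(o + (-297 - o))) = -8*(-201*T + (T + o)/(-297)) = -8*(-201*T + (T + o)*(-1/297)) = -8*(-201*T + (-T/297 - o/297)) = -8*(-59698*T/297 - o/297) = 8*o/297 + 477584*T/297)
q(-201, 269) + 294097 = ((8/297)*(-201) + (477584/297)*269) + 294097 = (-536/99 + 128470096/297) + 294097 = 128468488/297 + 294097 = 215815297/297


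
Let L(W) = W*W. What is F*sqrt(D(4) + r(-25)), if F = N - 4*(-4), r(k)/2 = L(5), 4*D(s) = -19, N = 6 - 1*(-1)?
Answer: 23*sqrt(181)/2 ≈ 154.72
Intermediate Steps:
N = 7 (N = 6 + 1 = 7)
D(s) = -19/4 (D(s) = (1/4)*(-19) = -19/4)
L(W) = W**2
r(k) = 50 (r(k) = 2*5**2 = 2*25 = 50)
F = 23 (F = 7 - 4*(-4) = 7 + 16 = 23)
F*sqrt(D(4) + r(-25)) = 23*sqrt(-19/4 + 50) = 23*sqrt(181/4) = 23*(sqrt(181)/2) = 23*sqrt(181)/2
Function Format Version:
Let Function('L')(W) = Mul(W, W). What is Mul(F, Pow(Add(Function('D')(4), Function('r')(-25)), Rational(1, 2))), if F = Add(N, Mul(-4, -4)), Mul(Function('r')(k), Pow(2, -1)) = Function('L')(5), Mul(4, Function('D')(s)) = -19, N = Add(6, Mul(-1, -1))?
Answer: Mul(Rational(23, 2), Pow(181, Rational(1, 2))) ≈ 154.72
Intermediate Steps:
N = 7 (N = Add(6, 1) = 7)
Function('D')(s) = Rational(-19, 4) (Function('D')(s) = Mul(Rational(1, 4), -19) = Rational(-19, 4))
Function('L')(W) = Pow(W, 2)
Function('r')(k) = 50 (Function('r')(k) = Mul(2, Pow(5, 2)) = Mul(2, 25) = 50)
F = 23 (F = Add(7, Mul(-4, -4)) = Add(7, 16) = 23)
Mul(F, Pow(Add(Function('D')(4), Function('r')(-25)), Rational(1, 2))) = Mul(23, Pow(Add(Rational(-19, 4), 50), Rational(1, 2))) = Mul(23, Pow(Rational(181, 4), Rational(1, 2))) = Mul(23, Mul(Rational(1, 2), Pow(181, Rational(1, 2)))) = Mul(Rational(23, 2), Pow(181, Rational(1, 2)))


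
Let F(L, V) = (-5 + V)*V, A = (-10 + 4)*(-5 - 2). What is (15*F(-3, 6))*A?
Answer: 3780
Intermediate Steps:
A = 42 (A = -6*(-7) = 42)
F(L, V) = V*(-5 + V)
(15*F(-3, 6))*A = (15*(6*(-5 + 6)))*42 = (15*(6*1))*42 = (15*6)*42 = 90*42 = 3780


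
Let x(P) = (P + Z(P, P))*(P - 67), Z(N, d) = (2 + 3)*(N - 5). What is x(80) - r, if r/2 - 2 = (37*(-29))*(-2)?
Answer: 1619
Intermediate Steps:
Z(N, d) = -25 + 5*N (Z(N, d) = 5*(-5 + N) = -25 + 5*N)
x(P) = (-67 + P)*(-25 + 6*P) (x(P) = (P + (-25 + 5*P))*(P - 67) = (-25 + 6*P)*(-67 + P) = (-67 + P)*(-25 + 6*P))
r = 4296 (r = 4 + 2*((37*(-29))*(-2)) = 4 + 2*(-1073*(-2)) = 4 + 2*2146 = 4 + 4292 = 4296)
x(80) - r = (1675 - 427*80 + 6*80**2) - 1*4296 = (1675 - 34160 + 6*6400) - 4296 = (1675 - 34160 + 38400) - 4296 = 5915 - 4296 = 1619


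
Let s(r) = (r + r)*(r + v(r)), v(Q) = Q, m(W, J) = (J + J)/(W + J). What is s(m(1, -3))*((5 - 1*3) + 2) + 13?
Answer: 157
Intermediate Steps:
m(W, J) = 2*J/(J + W) (m(W, J) = (2*J)/(J + W) = 2*J/(J + W))
s(r) = 4*r² (s(r) = (r + r)*(r + r) = (2*r)*(2*r) = 4*r²)
s(m(1, -3))*((5 - 1*3) + 2) + 13 = (4*(2*(-3)/(-3 + 1))²)*((5 - 1*3) + 2) + 13 = (4*(2*(-3)/(-2))²)*((5 - 3) + 2) + 13 = (4*(2*(-3)*(-½))²)*(2 + 2) + 13 = (4*3²)*4 + 13 = (4*9)*4 + 13 = 36*4 + 13 = 144 + 13 = 157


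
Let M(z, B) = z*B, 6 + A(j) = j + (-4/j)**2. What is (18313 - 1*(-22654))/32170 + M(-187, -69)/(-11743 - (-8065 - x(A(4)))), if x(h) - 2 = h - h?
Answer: -132247409/59128460 ≈ -2.2366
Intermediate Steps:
A(j) = -6 + j + 16/j**2 (A(j) = -6 + (j + (-4/j)**2) = -6 + (j + 16/j**2) = -6 + j + 16/j**2)
x(h) = 2 (x(h) = 2 + (h - h) = 2 + 0 = 2)
M(z, B) = B*z
(18313 - 1*(-22654))/32170 + M(-187, -69)/(-11743 - (-8065 - x(A(4)))) = (18313 - 1*(-22654))/32170 + (-69*(-187))/(-11743 - (-8065 - 1*2)) = (18313 + 22654)*(1/32170) + 12903/(-11743 - (-8065 - 2)) = 40967*(1/32170) + 12903/(-11743 - 1*(-8067)) = 40967/32170 + 12903/(-11743 + 8067) = 40967/32170 + 12903/(-3676) = 40967/32170 + 12903*(-1/3676) = 40967/32170 - 12903/3676 = -132247409/59128460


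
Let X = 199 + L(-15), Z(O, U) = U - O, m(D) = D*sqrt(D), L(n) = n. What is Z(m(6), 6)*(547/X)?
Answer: 1641/92 - 1641*sqrt(6)/92 ≈ -25.854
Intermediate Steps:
m(D) = D**(3/2)
X = 184 (X = 199 - 15 = 184)
Z(m(6), 6)*(547/X) = (6 - 6**(3/2))*(547/184) = (6 - 6*sqrt(6))*(547*(1/184)) = (6 - 6*sqrt(6))*(547/184) = 1641/92 - 1641*sqrt(6)/92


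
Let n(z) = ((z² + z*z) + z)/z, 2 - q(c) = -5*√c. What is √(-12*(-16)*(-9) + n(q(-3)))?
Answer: √(-1723 + 10*I*√3) ≈ 0.2086 + 41.51*I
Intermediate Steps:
q(c) = 2 + 5*√c (q(c) = 2 - (-5)*√c = 2 + 5*√c)
n(z) = (z + 2*z²)/z (n(z) = ((z² + z²) + z)/z = (2*z² + z)/z = (z + 2*z²)/z)
√(-12*(-16)*(-9) + n(q(-3))) = √(-12*(-16)*(-9) + (1 + 2*(2 + 5*√(-3)))) = √(192*(-9) + (1 + 2*(2 + 5*(I*√3)))) = √(-1728 + (1 + 2*(2 + 5*I*√3))) = √(-1728 + (1 + (4 + 10*I*√3))) = √(-1728 + (5 + 10*I*√3)) = √(-1723 + 10*I*√3)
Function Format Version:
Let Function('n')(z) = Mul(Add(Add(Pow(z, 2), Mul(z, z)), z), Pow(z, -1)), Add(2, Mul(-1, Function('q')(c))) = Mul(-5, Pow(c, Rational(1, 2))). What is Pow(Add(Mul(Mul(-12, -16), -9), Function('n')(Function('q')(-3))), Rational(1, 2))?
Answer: Pow(Add(-1723, Mul(10, I, Pow(3, Rational(1, 2)))), Rational(1, 2)) ≈ Add(0.2086, Mul(41.510, I))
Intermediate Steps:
Function('q')(c) = Add(2, Mul(5, Pow(c, Rational(1, 2)))) (Function('q')(c) = Add(2, Mul(-1, Mul(-5, Pow(c, Rational(1, 2))))) = Add(2, Mul(5, Pow(c, Rational(1, 2)))))
Function('n')(z) = Mul(Pow(z, -1), Add(z, Mul(2, Pow(z, 2)))) (Function('n')(z) = Mul(Add(Add(Pow(z, 2), Pow(z, 2)), z), Pow(z, -1)) = Mul(Add(Mul(2, Pow(z, 2)), z), Pow(z, -1)) = Mul(Add(z, Mul(2, Pow(z, 2))), Pow(z, -1)) = Mul(Pow(z, -1), Add(z, Mul(2, Pow(z, 2)))))
Pow(Add(Mul(Mul(-12, -16), -9), Function('n')(Function('q')(-3))), Rational(1, 2)) = Pow(Add(Mul(Mul(-12, -16), -9), Add(1, Mul(2, Add(2, Mul(5, Pow(-3, Rational(1, 2))))))), Rational(1, 2)) = Pow(Add(Mul(192, -9), Add(1, Mul(2, Add(2, Mul(5, Mul(I, Pow(3, Rational(1, 2)))))))), Rational(1, 2)) = Pow(Add(-1728, Add(1, Mul(2, Add(2, Mul(5, I, Pow(3, Rational(1, 2))))))), Rational(1, 2)) = Pow(Add(-1728, Add(1, Add(4, Mul(10, I, Pow(3, Rational(1, 2)))))), Rational(1, 2)) = Pow(Add(-1728, Add(5, Mul(10, I, Pow(3, Rational(1, 2))))), Rational(1, 2)) = Pow(Add(-1723, Mul(10, I, Pow(3, Rational(1, 2)))), Rational(1, 2))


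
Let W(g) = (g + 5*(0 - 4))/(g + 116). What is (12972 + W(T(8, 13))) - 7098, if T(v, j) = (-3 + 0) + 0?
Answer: 663739/113 ≈ 5873.8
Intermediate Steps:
T(v, j) = -3 (T(v, j) = -3 + 0 = -3)
W(g) = (-20 + g)/(116 + g) (W(g) = (g + 5*(-4))/(116 + g) = (g - 20)/(116 + g) = (-20 + g)/(116 + g))
(12972 + W(T(8, 13))) - 7098 = (12972 + (-20 - 3)/(116 - 3)) - 7098 = (12972 - 23/113) - 7098 = 1465813/113 - 7098 = 663739/113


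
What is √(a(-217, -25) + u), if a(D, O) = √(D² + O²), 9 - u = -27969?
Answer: √(27978 + √47714) ≈ 167.92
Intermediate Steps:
u = 27978 (u = 9 - 1*(-27969) = 9 + 27969 = 27978)
√(a(-217, -25) + u) = √(√((-217)² + (-25)²) + 27978) = √(√(47089 + 625) + 27978) = √(√47714 + 27978) = √(27978 + √47714)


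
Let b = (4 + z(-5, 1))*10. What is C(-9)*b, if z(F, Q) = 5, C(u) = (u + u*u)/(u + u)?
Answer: -360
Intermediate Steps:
C(u) = (u + u**2)/(2*u) (C(u) = (u + u**2)/((2*u)) = (u + u**2)*(1/(2*u)) = (u + u**2)/(2*u))
b = 90 (b = (4 + 5)*10 = 9*10 = 90)
C(-9)*b = (1/2 + (1/2)*(-9))*90 = (1/2 - 9/2)*90 = -4*90 = -360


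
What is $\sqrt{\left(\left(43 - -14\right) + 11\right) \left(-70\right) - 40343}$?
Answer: $i \sqrt{45103} \approx 212.37 i$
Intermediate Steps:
$\sqrt{\left(\left(43 - -14\right) + 11\right) \left(-70\right) - 40343} = \sqrt{\left(\left(43 + 14\right) + 11\right) \left(-70\right) - 40343} = \sqrt{\left(57 + 11\right) \left(-70\right) - 40343} = \sqrt{68 \left(-70\right) - 40343} = \sqrt{-4760 - 40343} = \sqrt{-45103} = i \sqrt{45103}$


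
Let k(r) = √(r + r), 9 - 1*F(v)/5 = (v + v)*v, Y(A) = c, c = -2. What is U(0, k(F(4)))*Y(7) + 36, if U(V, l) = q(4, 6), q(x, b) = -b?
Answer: 48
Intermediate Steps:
Y(A) = -2
F(v) = 45 - 10*v² (F(v) = 45 - 5*(v + v)*v = 45 - 5*2*v*v = 45 - 10*v²)
k(r) = √2*√r (k(r) = √(2*r) = √2*√r)
U(V, l) = -6 (U(V, l) = -1*6 = -6)
U(0, k(F(4)))*Y(7) + 36 = -6*(-2) + 36 = 12 + 36 = 48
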